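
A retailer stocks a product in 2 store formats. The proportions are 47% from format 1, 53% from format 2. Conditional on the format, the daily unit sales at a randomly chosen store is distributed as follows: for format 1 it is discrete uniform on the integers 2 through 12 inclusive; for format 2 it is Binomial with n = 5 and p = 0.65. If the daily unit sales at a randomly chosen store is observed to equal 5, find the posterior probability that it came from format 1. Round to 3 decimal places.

0.410

Likelihoods P(X=5 | ·): 1: 0.0909091; 2: 0.116029.
Posterior ∝ prior × likelihood. Numerator for 1: 0.47·0.0909091 = 0.0427273.
Normalizing constant: 0.47·0.0909091 + 0.53·0.116029 = 0.104223.
P(1 | observation) = 0.0427273 / 0.104223 = 0.409961.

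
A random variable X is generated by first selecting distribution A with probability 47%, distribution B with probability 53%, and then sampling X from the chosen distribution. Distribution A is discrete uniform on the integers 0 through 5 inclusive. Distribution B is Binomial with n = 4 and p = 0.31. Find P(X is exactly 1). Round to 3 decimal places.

0.294

Conditional on each component, P(X = 1): A: 0.166667; B: 0.407351.
By total probability, P(X = 1) = 0.47·0.166667 + 0.53·0.407351 = 0.294229.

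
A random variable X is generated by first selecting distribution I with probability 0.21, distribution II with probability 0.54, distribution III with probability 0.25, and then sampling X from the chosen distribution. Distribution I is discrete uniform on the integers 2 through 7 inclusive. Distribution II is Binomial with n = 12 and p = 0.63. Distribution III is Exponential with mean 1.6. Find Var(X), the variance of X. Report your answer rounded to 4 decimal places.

9.0618

Per component, I: μ=4.5, E[X²]=23.1667; II: μ=7.56, E[X²]=59.9508; III: μ=1.6, E[X²]=5.12.
E[X] = 0.21·4.5 + 0.54·7.56 + 0.25·1.6 = 5.4274.
E[X²] = 0.21·23.1667 + 0.54·59.9508 + 0.25·5.12 = 38.5184.
Var(X) = E[X²] − (E[X])² = 38.5184 − 29.4567 = 9.06176.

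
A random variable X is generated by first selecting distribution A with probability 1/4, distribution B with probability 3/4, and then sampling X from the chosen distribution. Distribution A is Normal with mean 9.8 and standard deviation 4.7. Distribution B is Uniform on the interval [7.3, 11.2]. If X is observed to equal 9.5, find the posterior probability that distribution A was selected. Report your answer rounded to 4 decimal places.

0.0992

Likelihoods f(9.5 | ·): A: 0.0847086; B: 0.25641.
Posterior ∝ prior × likelihood. Numerator for A: 0.25·0.0847086 = 0.0211771.
Normalizing constant: 0.25·0.0847086 + 0.75·0.25641 = 0.213485.
P(A | observation) = 0.0211771 / 0.213485 = 0.0991974.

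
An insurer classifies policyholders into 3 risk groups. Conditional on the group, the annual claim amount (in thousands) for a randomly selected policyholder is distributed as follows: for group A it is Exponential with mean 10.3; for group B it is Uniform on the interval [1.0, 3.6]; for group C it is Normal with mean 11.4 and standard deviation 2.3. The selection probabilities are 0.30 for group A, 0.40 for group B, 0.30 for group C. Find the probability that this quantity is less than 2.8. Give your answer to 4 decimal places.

Conditional on each group, P(X < 2.8): A: 0.238027; B: 0.692308; C: 9.2329e-05.
By total probability, P(X < 2.8) = 0.3·0.238027 + 0.4·0.692308 + 0.3·9.2329e-05 = 0.348359.

0.3484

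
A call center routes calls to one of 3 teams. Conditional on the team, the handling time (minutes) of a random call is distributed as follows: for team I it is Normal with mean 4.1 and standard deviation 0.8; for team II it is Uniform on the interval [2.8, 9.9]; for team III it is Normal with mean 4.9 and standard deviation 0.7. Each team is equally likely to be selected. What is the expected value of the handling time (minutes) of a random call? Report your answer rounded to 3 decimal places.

Component means — I: 4.1; II: 6.35; III: 4.9.
E[X] = 0.333333·4.1 + 0.333333·6.35 + 0.333333·4.9 = 5.11667.

5.117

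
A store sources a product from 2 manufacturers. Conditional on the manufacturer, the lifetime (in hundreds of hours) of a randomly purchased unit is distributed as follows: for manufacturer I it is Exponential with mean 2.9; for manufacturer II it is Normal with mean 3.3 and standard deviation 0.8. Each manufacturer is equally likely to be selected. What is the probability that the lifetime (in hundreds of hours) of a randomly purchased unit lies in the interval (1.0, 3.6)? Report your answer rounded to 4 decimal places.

Conditional on each manufacturer, P(1.0 < X < 3.6): I: 0.419357; II: 0.64415.
By total probability, P(1.0 < X < 3.6) = 0.5·0.419357 + 0.5·0.64415 = 0.531753.

0.5318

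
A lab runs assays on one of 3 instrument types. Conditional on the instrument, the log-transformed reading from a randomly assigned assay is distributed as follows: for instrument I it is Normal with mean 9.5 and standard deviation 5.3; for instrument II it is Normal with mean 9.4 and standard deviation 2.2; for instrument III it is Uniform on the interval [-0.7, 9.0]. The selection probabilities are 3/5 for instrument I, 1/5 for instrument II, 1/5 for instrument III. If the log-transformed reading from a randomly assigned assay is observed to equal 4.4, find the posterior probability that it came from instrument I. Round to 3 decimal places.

0.549

Likelihoods f(4.4 | ·): I: 0.0473769; II: 0.0137044; III: 0.103093.
Posterior ∝ prior × likelihood. Numerator for I: 0.6·0.0473769 = 0.0284261.
Normalizing constant: 0.6·0.0473769 + 0.2·0.0137044 + 0.2·0.103093 = 0.0517855.
P(I | observation) = 0.0284261 / 0.0517855 = 0.54892.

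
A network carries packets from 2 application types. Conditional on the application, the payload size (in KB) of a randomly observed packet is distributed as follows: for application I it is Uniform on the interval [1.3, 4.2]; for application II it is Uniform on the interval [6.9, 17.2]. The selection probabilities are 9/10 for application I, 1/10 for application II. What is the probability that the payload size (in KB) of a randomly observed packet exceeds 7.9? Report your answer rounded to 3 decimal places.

Conditional on each application, P(X > 7.9): I: 0; II: 0.902913.
By total probability, P(X > 7.9) = 0.9·0 + 0.1·0.902913 = 0.0902913.

0.090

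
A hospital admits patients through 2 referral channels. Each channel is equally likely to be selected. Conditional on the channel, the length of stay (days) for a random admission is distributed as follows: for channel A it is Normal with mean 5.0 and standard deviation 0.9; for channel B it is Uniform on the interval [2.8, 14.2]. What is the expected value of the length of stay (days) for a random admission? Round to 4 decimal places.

Component means — A: 5; B: 8.5.
E[X] = 0.5·5 + 0.5·8.5 = 6.75.

6.7500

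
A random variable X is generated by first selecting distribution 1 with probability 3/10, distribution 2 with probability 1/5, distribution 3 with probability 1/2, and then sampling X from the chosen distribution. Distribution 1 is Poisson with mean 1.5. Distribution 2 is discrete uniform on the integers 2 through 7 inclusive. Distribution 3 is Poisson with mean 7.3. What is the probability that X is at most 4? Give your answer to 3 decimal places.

0.468

Conditional on each component, P(X ≤ 4): 1: 0.981424; 2: 0.5; 3: 0.14734.
By total probability, P(X ≤ 4) = 0.3·0.981424 + 0.2·0.5 + 0.5·0.14734 = 0.468097.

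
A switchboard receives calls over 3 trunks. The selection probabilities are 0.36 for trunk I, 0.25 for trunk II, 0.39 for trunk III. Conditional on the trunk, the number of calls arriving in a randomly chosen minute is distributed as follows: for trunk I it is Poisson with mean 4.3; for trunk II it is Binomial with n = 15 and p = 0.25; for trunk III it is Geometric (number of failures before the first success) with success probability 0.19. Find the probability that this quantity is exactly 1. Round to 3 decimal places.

0.098

Conditional on each trunk, P(X = 1): I: 0.0583448; II: 0.0668173; III: 0.1539.
By total probability, P(X = 1) = 0.36·0.0583448 + 0.25·0.0668173 + 0.39·0.1539 = 0.0977295.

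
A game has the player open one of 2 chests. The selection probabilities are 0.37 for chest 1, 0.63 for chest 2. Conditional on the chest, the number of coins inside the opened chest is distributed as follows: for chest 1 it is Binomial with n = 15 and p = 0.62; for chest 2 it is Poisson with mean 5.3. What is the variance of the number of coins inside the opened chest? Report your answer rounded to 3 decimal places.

Per component, 1: μ=9.3, E[X²]=90.024; 2: μ=5.3, E[X²]=33.39.
E[X] = 0.37·9.3 + 0.63·5.3 = 6.78.
E[X²] = 0.37·90.024 + 0.63·33.39 = 54.3446.
Var(X) = E[X²] − (E[X])² = 54.3446 − 45.9684 = 8.37618.

8.376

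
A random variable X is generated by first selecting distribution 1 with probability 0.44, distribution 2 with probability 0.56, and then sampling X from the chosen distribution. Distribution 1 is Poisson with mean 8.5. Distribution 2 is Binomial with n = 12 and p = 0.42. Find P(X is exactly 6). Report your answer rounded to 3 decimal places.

Conditional on each component, P(X = 6): 1: 0.106581; 2: 0.193079.
By total probability, P(X = 6) = 0.44·0.106581 + 0.56·0.193079 = 0.15502.

0.155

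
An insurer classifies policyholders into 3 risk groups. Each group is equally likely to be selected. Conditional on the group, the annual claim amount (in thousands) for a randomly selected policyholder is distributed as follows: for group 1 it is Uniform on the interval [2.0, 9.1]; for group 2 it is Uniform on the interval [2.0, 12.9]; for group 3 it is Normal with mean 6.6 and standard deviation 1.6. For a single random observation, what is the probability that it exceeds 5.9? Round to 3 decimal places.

Conditional on each group, P(X > 5.9): 1: 0.450704; 2: 0.642202; 3: 0.669126.
By total probability, P(X > 5.9) = 0.333333·0.450704 + 0.333333·0.642202 + 0.333333·0.669126 = 0.587344.

0.587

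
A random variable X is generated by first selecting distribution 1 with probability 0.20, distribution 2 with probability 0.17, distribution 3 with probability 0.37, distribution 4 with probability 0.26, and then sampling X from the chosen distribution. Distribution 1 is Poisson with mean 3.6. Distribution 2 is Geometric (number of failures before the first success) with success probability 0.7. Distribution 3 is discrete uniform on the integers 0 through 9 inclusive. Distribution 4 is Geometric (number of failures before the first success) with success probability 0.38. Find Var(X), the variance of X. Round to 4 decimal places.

7.4945

Per component, 1: μ=3.6, E[X²]=16.56; 2: μ=0.428571, E[X²]=0.795918; 3: μ=4.5, E[X²]=28.5; 4: μ=1.63158, E[X²]=6.95568.
E[X] = 0.2·3.6 + 0.17·0.428571 + 0.37·4.5 + 0.26·1.63158 = 2.88207.
E[X²] = 0.2·16.56 + 0.17·0.795918 + 0.37·28.5 + 0.26·6.95568 = 15.8008.
Var(X) = E[X²] − (E[X])² = 15.8008 − 8.30631 = 7.49447.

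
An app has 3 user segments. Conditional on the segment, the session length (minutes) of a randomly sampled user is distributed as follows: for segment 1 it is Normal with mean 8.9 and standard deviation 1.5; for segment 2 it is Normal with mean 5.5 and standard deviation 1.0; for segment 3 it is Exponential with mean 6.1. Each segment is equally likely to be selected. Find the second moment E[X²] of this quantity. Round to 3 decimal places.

62.377

For each component E[X²] = Var + (mean)², giving 1: 81.46; 2: 31.25; 3: 74.42.
Overall E[X²] = 0.333333·81.46 + 0.333333·31.25 + 0.333333·74.42 = 62.3767.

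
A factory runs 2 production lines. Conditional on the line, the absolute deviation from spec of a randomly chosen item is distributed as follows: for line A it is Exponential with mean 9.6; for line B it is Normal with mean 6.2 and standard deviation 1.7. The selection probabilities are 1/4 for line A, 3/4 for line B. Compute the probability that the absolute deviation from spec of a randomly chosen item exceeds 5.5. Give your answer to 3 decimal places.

0.636

Conditional on each line, P(X > 5.5): A: 0.563878; B: 0.659744.
By total probability, P(X > 5.5) = 0.25·0.563878 + 0.75·0.659744 = 0.635778.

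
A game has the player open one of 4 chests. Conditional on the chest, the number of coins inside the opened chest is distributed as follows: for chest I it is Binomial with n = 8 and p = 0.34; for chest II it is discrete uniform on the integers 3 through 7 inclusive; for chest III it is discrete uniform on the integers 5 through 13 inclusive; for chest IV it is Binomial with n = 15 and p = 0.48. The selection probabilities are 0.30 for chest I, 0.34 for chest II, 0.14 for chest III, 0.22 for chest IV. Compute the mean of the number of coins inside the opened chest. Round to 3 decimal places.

Component means — I: 2.72; II: 5; III: 9; IV: 7.2.
E[X] = 0.3·2.72 + 0.34·5 + 0.14·9 + 0.22·7.2 = 5.36.

5.360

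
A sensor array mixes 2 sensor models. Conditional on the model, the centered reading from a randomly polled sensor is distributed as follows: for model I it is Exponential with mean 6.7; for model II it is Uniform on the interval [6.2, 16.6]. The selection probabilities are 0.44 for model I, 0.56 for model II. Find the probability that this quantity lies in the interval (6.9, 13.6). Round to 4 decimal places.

0.4601

Conditional on each model, P(6.9 < X < 13.6): I: 0.225705; II: 0.644231.
By total probability, P(6.9 < X < 13.6) = 0.44·0.225705 + 0.56·0.644231 = 0.460079.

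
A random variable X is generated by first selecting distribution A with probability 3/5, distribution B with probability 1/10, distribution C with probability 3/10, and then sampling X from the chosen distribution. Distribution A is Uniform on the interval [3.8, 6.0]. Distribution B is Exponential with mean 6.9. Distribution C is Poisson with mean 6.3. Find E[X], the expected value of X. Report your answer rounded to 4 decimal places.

5.5200

Component means — A: 4.9; B: 6.9; C: 6.3.
E[X] = 0.6·4.9 + 0.1·6.9 + 0.3·6.3 = 5.52.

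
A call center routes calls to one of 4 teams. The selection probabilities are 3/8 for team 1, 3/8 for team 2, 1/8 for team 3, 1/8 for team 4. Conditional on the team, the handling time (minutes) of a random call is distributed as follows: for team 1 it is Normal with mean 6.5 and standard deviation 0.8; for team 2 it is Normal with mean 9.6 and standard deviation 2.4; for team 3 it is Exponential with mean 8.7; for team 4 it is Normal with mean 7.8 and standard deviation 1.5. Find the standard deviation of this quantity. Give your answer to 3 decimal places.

Per component, 1: μ=6.5, E[X²]=42.89; 2: μ=9.6, E[X²]=97.92; 3: μ=8.7, E[X²]=151.38; 4: μ=7.8, E[X²]=63.09.
E[X] = 0.375·6.5 + 0.375·9.6 + 0.125·8.7 + 0.125·7.8 = 8.1.
E[X²] = 0.375·42.89 + 0.375·97.92 + 0.125·151.38 + 0.125·63.09 = 79.6125.
Var(X) = E[X²] − (E[X])² = 79.6125 − 65.61 = 14.0025.
SD(X) = √14.0025 = 3.74199.

3.742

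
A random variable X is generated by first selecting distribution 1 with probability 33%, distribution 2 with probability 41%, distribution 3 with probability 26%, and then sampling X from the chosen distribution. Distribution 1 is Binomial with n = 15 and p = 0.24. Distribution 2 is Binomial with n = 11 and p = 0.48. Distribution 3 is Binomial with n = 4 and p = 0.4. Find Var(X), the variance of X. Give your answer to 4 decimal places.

Per component, 1: μ=3.6, E[X²]=15.696; 2: μ=5.28, E[X²]=30.624; 3: μ=1.6, E[X²]=3.52.
E[X] = 0.33·3.6 + 0.41·5.28 + 0.26·1.6 = 3.7688.
E[X²] = 0.33·15.696 + 0.41·30.624 + 0.26·3.52 = 18.6507.
Var(X) = E[X²] − (E[X])² = 18.6507 − 14.2039 = 4.44687.

4.4469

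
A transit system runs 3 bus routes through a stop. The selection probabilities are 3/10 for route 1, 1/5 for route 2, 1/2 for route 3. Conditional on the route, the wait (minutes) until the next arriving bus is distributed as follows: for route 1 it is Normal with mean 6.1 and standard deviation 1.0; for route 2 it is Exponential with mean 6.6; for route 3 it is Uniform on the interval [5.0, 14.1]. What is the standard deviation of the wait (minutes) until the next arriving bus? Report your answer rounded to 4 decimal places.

3.8901

Per component, 1: μ=6.1, E[X²]=38.21; 2: μ=6.6, E[X²]=87.12; 3: μ=9.55, E[X²]=98.1033.
E[X] = 0.3·6.1 + 0.2·6.6 + 0.5·9.55 = 7.925.
E[X²] = 0.3·38.21 + 0.2·87.12 + 0.5·98.1033 = 77.9387.
Var(X) = E[X²] − (E[X])² = 77.9387 − 62.8056 = 15.133.
SD(X) = √15.133 = 3.89012.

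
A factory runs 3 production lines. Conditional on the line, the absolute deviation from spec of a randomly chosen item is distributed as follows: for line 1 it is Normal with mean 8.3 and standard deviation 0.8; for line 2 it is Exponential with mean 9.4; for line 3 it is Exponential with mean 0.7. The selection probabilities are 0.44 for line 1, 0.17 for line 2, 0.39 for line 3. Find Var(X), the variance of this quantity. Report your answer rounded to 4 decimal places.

30.5143

Per component, 1: μ=8.3, E[X²]=69.53; 2: μ=9.4, E[X²]=176.72; 3: μ=0.7, E[X²]=0.98.
E[X] = 0.44·8.3 + 0.17·9.4 + 0.39·0.7 = 5.523.
E[X²] = 0.44·69.53 + 0.17·176.72 + 0.39·0.98 = 61.0178.
Var(X) = E[X²] − (E[X])² = 61.0178 − 30.5035 = 30.5143.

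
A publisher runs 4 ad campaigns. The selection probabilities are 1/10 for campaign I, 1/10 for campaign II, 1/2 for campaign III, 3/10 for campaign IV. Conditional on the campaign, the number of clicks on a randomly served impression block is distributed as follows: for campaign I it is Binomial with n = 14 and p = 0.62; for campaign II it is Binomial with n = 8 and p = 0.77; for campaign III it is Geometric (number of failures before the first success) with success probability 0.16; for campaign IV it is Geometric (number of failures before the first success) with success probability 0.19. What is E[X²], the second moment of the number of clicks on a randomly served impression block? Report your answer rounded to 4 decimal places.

54.1715

For each component E[X²] = Var + (mean)², giving I: 78.6408; II: 39.3624; III: 60.375; IV: 40.6122.
Overall E[X²] = 0.1·78.6408 + 0.1·39.3624 + 0.5·60.375 + 0.3·40.6122 = 54.1715.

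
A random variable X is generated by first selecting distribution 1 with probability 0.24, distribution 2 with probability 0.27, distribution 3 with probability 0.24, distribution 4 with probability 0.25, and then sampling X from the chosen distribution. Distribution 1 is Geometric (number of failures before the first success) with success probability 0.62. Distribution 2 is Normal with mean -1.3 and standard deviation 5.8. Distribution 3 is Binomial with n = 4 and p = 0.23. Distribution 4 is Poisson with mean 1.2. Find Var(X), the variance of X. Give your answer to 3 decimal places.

10.799

Per component, 1: μ=0.612903, E[X²]=1.3642; 2: μ=-1.3, E[X²]=35.33; 3: μ=0.92, E[X²]=1.5548; 4: μ=1.2, E[X²]=2.64.
E[X] = 0.24·0.612903 + 0.27·-1.3 + 0.24·0.92 + 0.25·1.2 = 0.316897.
E[X²] = 0.24·1.3642 + 0.27·35.33 + 0.24·1.5548 + 0.25·2.64 = 10.8997.
Var(X) = E[X²] − (E[X])² = 10.8997 − 0.100424 = 10.7992.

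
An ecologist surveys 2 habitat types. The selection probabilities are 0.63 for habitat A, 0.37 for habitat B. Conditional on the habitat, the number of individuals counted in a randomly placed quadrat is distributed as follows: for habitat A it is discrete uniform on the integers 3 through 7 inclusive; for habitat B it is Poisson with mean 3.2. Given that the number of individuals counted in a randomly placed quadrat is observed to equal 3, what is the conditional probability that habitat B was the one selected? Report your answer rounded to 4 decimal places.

0.3953

Likelihoods P(X=3 | ·): A: 0.2; B: 0.222616.
Posterior ∝ prior × likelihood. Numerator for B: 0.37·0.222616 = 0.0823679.
Normalizing constant: 0.63·0.2 + 0.37·0.222616 = 0.208368.
P(B | observation) = 0.0823679 / 0.208368 = 0.3953.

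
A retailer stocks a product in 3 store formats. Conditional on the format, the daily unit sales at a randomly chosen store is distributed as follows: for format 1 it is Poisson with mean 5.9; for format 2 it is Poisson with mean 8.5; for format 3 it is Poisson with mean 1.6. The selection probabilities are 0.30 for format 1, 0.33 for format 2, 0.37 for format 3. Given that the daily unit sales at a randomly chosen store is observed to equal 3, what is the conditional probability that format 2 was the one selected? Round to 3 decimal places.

Likelihoods P(X=3 | ·): 1: 0.0937707; 2: 0.0208258; 3: 0.137828.
Posterior ∝ prior × likelihood. Numerator for 2: 0.33·0.0208258 = 0.00687253.
Normalizing constant: 0.3·0.0937707 + 0.33·0.0208258 + 0.37·0.137828 = 0.0860001.
P(2 | observation) = 0.00687253 / 0.0860001 = 0.079913.

0.080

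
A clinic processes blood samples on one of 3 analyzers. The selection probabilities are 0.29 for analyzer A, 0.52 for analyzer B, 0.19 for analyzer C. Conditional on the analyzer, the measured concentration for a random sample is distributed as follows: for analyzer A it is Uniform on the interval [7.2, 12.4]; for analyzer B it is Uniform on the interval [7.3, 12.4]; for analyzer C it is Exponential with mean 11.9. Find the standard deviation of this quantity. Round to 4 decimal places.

5.4171

Per component, A: μ=9.8, E[X²]=98.2933; B: μ=9.85, E[X²]=99.19; C: μ=11.9, E[X²]=283.22.
E[X] = 0.29·9.8 + 0.52·9.85 + 0.19·11.9 = 10.225.
E[X²] = 0.29·98.2933 + 0.52·99.19 + 0.19·283.22 = 133.896.
Var(X) = E[X²] − (E[X])² = 133.896 − 104.551 = 29.345.
SD(X) = √29.345 = 5.41711.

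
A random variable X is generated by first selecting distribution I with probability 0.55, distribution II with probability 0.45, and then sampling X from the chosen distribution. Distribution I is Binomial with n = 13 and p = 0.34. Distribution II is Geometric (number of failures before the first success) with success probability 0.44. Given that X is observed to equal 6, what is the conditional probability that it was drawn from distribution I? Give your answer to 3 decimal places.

Likelihoods P(X=6 | ·): I: 0.14461; II: 0.01357.
Posterior ∝ prior × likelihood. Numerator for I: 0.55·0.14461 = 0.0795355.
Normalizing constant: 0.55·0.14461 + 0.45·0.01357 = 0.085642.
P(I | observation) = 0.0795355 / 0.085642 = 0.928697.

0.929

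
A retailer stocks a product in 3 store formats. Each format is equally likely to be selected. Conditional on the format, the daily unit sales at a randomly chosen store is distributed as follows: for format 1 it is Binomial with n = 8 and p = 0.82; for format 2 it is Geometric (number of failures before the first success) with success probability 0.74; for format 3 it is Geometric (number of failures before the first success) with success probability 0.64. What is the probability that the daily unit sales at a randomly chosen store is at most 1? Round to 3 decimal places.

Conditional on each format, P(X ≤ 1): 1: 4.12636e-05; 2: 0.9324; 3: 0.8704.
By total probability, P(X ≤ 1) = 0.333333·4.12636e-05 + 0.333333·0.9324 + 0.333333·0.8704 = 0.600947.

0.601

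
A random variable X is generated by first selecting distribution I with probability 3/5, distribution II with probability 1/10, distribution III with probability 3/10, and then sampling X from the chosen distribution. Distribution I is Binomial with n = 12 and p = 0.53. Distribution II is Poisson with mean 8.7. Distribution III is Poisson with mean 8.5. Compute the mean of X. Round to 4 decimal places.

7.2360

Component means — I: 6.36; II: 8.7; III: 8.5.
E[X] = 0.6·6.36 + 0.1·8.7 + 0.3·8.5 = 7.236.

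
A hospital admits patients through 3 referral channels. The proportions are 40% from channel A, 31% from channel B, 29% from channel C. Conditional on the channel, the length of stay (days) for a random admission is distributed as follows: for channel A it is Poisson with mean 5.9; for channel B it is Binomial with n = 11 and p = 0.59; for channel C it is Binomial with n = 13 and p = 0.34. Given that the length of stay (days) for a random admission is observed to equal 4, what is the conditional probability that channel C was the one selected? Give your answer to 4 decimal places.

0.4531

Likelihoods P(X=4 | ·): A: 0.138312; B: 0.077877; C: 0.227048.
Posterior ∝ prior × likelihood. Numerator for C: 0.29·0.227048 = 0.0658438.
Normalizing constant: 0.4·0.138312 + 0.31·0.077877 + 0.29·0.227048 = 0.14531.
P(C | observation) = 0.0658438 / 0.14531 = 0.453125.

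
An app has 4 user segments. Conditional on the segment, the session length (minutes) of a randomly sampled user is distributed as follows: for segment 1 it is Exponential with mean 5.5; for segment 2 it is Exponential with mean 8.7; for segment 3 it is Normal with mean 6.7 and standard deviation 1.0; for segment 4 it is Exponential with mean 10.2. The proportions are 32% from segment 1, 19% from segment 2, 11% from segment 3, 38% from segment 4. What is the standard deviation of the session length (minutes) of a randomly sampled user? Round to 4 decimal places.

8.2355

Per component, 1: μ=5.5, E[X²]=60.5; 2: μ=8.7, E[X²]=151.38; 3: μ=6.7, E[X²]=45.89; 4: μ=10.2, E[X²]=208.08.
E[X] = 0.32·5.5 + 0.19·8.7 + 0.11·6.7 + 0.38·10.2 = 8.026.
E[X²] = 0.32·60.5 + 0.19·151.38 + 0.11·45.89 + 0.38·208.08 = 132.24.
Var(X) = E[X²] − (E[X])² = 132.24 − 64.4167 = 67.8238.
SD(X) = √67.8238 = 8.23552.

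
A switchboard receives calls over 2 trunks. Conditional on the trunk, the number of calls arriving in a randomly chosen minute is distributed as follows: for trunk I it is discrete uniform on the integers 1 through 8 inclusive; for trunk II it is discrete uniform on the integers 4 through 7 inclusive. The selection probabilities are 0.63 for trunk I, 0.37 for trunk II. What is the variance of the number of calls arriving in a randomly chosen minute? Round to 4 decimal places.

4.0031

Per component, I: μ=4.5, E[X²]=25.5; II: μ=5.5, E[X²]=31.5.
E[X] = 0.63·4.5 + 0.37·5.5 = 4.87.
E[X²] = 0.63·25.5 + 0.37·31.5 = 27.72.
Var(X) = E[X²] − (E[X])² = 27.72 − 23.7169 = 4.0031.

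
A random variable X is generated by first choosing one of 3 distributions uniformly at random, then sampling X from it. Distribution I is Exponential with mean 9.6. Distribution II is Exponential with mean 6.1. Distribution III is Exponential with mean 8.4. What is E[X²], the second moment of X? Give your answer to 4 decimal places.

133.2867

For each component E[X²] = Var + (mean)², giving I: 184.32; II: 74.42; III: 141.12.
Overall E[X²] = 0.333333·184.32 + 0.333333·74.42 + 0.333333·141.12 = 133.287.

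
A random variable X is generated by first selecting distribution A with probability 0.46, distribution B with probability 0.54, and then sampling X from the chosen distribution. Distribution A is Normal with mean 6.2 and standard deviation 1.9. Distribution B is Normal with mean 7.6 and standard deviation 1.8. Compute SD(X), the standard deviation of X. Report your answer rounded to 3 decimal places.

1.974

Per component, A: μ=6.2, E[X²]=42.05; B: μ=7.6, E[X²]=61.
E[X] = 0.46·6.2 + 0.54·7.6 = 6.956.
E[X²] = 0.46·42.05 + 0.54·61 = 52.283.
Var(X) = E[X²] − (E[X])² = 52.283 − 48.3859 = 3.89706.
SD(X) = √3.89706 = 1.9741.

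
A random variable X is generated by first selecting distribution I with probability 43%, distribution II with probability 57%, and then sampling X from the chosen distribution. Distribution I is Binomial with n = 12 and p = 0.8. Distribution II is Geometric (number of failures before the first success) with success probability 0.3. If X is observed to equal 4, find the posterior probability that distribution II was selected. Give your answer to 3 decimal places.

Likelihoods P(X=4 | ·): I: 0.000519045; II: 0.07203.
Posterior ∝ prior × likelihood. Numerator for II: 0.57·0.07203 = 0.0410571.
Normalizing constant: 0.43·0.000519045 + 0.57·0.07203 = 0.0412803.
P(II | observation) = 0.0410571 / 0.0412803 = 0.994593.

0.995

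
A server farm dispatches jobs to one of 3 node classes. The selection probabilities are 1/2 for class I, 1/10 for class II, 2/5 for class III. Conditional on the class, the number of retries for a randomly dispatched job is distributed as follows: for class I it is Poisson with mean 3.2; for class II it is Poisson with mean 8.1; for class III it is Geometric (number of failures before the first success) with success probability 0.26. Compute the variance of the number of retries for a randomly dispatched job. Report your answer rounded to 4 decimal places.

Per component, I: μ=3.2, E[X²]=13.44; II: μ=8.1, E[X²]=73.71; III: μ=2.84615, E[X²]=19.0473.
E[X] = 0.5·3.2 + 0.1·8.1 + 0.4·2.84615 = 3.54846.
E[X²] = 0.5·13.44 + 0.1·73.71 + 0.4·19.0473 = 21.7099.
Var(X) = E[X²] − (E[X])² = 21.7099 − 12.5916 = 9.11836.

9.1184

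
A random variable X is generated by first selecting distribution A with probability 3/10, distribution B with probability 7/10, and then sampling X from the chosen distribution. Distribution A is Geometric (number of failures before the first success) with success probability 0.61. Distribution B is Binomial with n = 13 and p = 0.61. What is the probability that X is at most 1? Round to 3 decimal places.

0.254

Conditional on each component, P(X ≤ 1): A: 0.8479; B: 0.000103015.
By total probability, P(X ≤ 1) = 0.3·0.8479 + 0.7·0.000103015 = 0.254442.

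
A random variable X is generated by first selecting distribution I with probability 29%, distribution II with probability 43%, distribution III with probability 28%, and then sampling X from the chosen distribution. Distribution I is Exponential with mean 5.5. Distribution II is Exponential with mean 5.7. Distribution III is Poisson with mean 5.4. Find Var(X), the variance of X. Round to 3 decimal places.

24.272

Per component, I: μ=5.5, E[X²]=60.5; II: μ=5.7, E[X²]=64.98; III: μ=5.4, E[X²]=34.56.
E[X] = 0.29·5.5 + 0.43·5.7 + 0.28·5.4 = 5.558.
E[X²] = 0.29·60.5 + 0.43·64.98 + 0.28·34.56 = 55.1632.
Var(X) = E[X²] − (E[X])² = 55.1632 − 30.8914 = 24.2718.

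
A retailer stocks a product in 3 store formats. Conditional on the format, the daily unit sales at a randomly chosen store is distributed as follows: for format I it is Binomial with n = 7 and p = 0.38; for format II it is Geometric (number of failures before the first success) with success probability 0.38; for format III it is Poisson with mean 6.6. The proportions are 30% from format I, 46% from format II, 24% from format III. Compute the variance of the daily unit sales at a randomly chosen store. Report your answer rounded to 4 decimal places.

8.0427

Per component, I: μ=2.66, E[X²]=8.7248; II: μ=1.63158, E[X²]=6.95568; III: μ=6.6, E[X²]=50.16.
E[X] = 0.3·2.66 + 0.46·1.63158 + 0.24·6.6 = 3.13253.
E[X²] = 0.3·8.7248 + 0.46·6.95568 + 0.24·50.16 = 17.8555.
Var(X) = E[X²] − (E[X])² = 17.8555 − 9.81272 = 8.04273.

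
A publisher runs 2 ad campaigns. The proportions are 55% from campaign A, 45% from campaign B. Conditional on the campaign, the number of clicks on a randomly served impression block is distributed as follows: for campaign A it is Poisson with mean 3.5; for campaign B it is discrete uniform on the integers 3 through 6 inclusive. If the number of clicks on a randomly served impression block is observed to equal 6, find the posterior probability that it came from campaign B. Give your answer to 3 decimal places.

0.726

Likelihoods P(X=6 | ·): A: 0.0770983; B: 0.25.
Posterior ∝ prior × likelihood. Numerator for B: 0.45·0.25 = 0.1125.
Normalizing constant: 0.55·0.0770983 + 0.45·0.25 = 0.154904.
P(B | observation) = 0.1125 / 0.154904 = 0.726256.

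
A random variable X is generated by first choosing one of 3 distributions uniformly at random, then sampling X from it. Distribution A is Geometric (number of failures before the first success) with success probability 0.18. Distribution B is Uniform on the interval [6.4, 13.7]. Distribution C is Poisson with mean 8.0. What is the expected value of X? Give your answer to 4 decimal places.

7.5352

Component means — A: 4.55556; B: 10.05; C: 8.
E[X] = 0.333333·4.55556 + 0.333333·10.05 + 0.333333·8 = 7.53519.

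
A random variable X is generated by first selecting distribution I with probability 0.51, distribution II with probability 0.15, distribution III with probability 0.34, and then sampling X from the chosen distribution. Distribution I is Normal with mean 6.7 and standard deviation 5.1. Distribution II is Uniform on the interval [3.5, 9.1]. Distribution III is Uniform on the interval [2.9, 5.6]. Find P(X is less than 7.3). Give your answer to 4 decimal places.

0.7207

Conditional on each component, P(X < 7.3): I: 0.546826; II: 0.678571; III: 1.
By total probability, P(X < 7.3) = 0.51·0.546826 + 0.15·0.678571 + 0.34·1 = 0.720667.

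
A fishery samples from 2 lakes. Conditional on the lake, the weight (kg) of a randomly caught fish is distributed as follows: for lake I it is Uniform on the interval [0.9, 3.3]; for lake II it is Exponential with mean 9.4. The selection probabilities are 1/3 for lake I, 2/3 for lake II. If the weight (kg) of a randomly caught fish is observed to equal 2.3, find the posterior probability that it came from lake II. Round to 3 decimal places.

0.286

Likelihoods f(2.3 | ·): I: 0.416667; II: 0.083293.
Posterior ∝ prior × likelihood. Numerator for II: 0.666667·0.083293 = 0.0555287.
Normalizing constant: 0.333333·0.416667 + 0.666667·0.083293 = 0.194418.
P(II | observation) = 0.0555287 / 0.194418 = 0.285616.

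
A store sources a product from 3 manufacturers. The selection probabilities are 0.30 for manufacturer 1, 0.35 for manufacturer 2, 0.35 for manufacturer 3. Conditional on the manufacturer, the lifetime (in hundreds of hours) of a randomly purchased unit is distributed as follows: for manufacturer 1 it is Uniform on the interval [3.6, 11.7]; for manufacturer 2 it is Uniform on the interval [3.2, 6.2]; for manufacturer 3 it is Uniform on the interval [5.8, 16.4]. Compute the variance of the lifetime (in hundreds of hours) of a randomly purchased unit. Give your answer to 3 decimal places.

Per component, 1: μ=7.65, E[X²]=63.99; 2: μ=4.7, E[X²]=22.84; 3: μ=11.1, E[X²]=132.573.
E[X] = 0.3·7.65 + 0.35·4.7 + 0.35·11.1 = 7.825.
E[X²] = 0.3·63.99 + 0.35·22.84 + 0.35·132.573 = 73.5917.
Var(X) = E[X²] − (E[X])² = 73.5917 − 61.2306 = 12.361.

12.361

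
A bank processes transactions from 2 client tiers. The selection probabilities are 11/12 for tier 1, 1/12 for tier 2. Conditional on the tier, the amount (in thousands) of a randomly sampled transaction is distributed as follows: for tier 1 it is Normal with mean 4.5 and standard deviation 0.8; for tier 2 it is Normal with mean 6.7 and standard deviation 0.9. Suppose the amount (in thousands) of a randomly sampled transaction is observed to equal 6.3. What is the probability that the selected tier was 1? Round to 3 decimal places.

Likelihoods f(6.3 | ·): 1: 0.0396746; 2: 0.401582.
Posterior ∝ prior × likelihood. Numerator for 1: 0.916667·0.0396746 = 0.0363684.
Normalizing constant: 0.916667·0.0396746 + 0.0833333·0.401582 = 0.0698335.
P(1 | observation) = 0.0363684 / 0.0698335 = 0.520786.

0.521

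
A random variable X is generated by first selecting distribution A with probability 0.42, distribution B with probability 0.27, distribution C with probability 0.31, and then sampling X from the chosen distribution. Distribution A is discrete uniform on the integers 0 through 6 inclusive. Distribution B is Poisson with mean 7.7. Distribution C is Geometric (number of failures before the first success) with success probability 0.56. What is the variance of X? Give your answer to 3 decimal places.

11.339

Per component, A: μ=3, E[X²]=13; B: μ=7.7, E[X²]=66.99; C: μ=0.785714, E[X²]=2.02041.
E[X] = 0.42·3 + 0.27·7.7 + 0.31·0.785714 = 3.58257.
E[X²] = 0.42·13 + 0.27·66.99 + 0.31·2.02041 = 24.1736.
Var(X) = E[X²] − (E[X])² = 24.1736 − 12.8348 = 11.3388.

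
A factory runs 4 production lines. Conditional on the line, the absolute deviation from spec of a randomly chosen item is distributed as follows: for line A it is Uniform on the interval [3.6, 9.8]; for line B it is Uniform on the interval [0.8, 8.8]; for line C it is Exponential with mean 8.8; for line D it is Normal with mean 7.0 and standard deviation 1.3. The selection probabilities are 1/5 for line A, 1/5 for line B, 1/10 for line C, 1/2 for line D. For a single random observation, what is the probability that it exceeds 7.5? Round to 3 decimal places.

Conditional on each line, P(X > 7.5): A: 0.370968; B: 0.1625; C: 0.426445; D: 0.350261.
By total probability, P(X > 7.5) = 0.2·0.370968 + 0.2·0.1625 + 0.1·0.426445 + 0.5·0.350261 = 0.324469.

0.324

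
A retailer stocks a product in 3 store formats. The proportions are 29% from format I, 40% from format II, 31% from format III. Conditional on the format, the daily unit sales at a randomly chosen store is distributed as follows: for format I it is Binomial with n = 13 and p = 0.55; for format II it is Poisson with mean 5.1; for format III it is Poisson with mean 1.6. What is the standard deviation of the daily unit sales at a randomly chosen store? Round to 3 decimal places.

Per component, I: μ=7.15, E[X²]=54.34; II: μ=5.1, E[X²]=31.11; III: μ=1.6, E[X²]=4.16.
E[X] = 0.29·7.15 + 0.4·5.1 + 0.31·1.6 = 4.6095.
E[X²] = 0.29·54.34 + 0.4·31.11 + 0.31·4.16 = 29.4922.
Var(X) = E[X²] − (E[X])² = 29.4922 − 21.2475 = 8.24471.
SD(X) = √8.24471 = 2.87136.

2.871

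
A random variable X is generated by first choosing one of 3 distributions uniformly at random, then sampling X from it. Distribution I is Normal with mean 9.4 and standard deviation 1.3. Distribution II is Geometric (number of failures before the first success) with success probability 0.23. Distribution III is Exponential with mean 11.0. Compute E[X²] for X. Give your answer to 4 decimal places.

For each component E[X²] = Var + (mean)², giving I: 90.05; II: 25.7637; III: 242.
Overall E[X²] = 0.333333·90.05 + 0.333333·25.7637 + 0.333333·242 = 119.271.

119.2712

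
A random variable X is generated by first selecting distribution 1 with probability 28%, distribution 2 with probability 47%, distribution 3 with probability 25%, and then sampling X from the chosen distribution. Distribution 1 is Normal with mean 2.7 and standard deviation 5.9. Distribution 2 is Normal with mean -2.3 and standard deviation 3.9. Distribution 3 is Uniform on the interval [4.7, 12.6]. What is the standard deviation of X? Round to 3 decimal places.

Per component, 1: μ=2.7, E[X²]=42.1; 2: μ=-2.3, E[X²]=20.5; 3: μ=8.65, E[X²]=80.0233.
E[X] = 0.28·2.7 + 0.47·-2.3 + 0.25·8.65 = 1.8375.
E[X²] = 0.28·42.1 + 0.47·20.5 + 0.25·80.0233 = 41.4288.
Var(X) = E[X²] − (E[X])² = 41.4288 − 3.37641 = 38.0524.
SD(X) = √38.0524 = 6.16866.

6.169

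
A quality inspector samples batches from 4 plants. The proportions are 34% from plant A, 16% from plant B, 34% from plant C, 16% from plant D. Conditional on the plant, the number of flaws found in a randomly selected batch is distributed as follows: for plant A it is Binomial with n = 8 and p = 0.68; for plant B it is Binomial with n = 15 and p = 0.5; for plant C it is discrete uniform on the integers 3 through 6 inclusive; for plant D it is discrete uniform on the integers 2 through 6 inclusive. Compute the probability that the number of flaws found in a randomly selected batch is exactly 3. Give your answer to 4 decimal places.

Conditional on each plant, P(X = 3): A: 0.0590833; B: 0.0138855; C: 0.25; D: 0.2.
By total probability, P(X = 3) = 0.34·0.0590833 + 0.16·0.0138855 + 0.34·0.25 + 0.16·0.2 = 0.13931.

0.1393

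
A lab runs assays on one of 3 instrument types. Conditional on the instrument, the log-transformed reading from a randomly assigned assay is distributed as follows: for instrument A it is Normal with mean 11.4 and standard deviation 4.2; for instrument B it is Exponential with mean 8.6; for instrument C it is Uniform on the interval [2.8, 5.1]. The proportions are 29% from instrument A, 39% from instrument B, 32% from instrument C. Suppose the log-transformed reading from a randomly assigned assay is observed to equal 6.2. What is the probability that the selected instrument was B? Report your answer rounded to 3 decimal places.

0.633

Likelihoods f(6.2 | ·): A: 0.0441367; B: 0.0565465; C: 0.
Posterior ∝ prior × likelihood. Numerator for B: 0.39·0.0565465 = 0.0220531.
Normalizing constant: 0.29·0.0441367 + 0.39·0.0565465 + 0.32·0 = 0.0348528.
P(B | observation) = 0.0220531 / 0.0348528 = 0.632751.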